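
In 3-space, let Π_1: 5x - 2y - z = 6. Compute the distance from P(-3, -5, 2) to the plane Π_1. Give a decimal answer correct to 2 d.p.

2.37

n·P − d = (5)·(-3) + (-2)·(-5) + (-1)·(2) − 6 = -13; |n| = √30.
Distance = |-13| / √30 = 13/√30 ≈ 2.37.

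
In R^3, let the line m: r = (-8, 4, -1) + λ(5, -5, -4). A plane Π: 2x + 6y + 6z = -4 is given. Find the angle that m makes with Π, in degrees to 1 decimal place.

sin θ = |n·v| / (|n||v|) = |-44| / (√76 · √66) = 0.62126.
θ ≈ 38.4°.

38.4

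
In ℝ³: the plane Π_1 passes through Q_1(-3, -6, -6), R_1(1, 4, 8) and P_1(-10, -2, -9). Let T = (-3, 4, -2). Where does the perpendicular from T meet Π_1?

Q_1R_1 = (4, 10, 14), Q_1P_1 = (-7, 4, -3); a normal to Π_1 is Q_1R_1 × Q_1P_1 = (-86, -86, 86).
Using Q_1: Π_1 has equation -86x - 86y + 86z = 258.
Foot = T − λn with λ = (n·T − d)/|n|² = (-258 − 258)/22188 = -1/43.
Foot = (-3, 4, -2) − (-1/43)·(-86, -86, 86) = (-5, 2, 0).

(-5, 2, 0)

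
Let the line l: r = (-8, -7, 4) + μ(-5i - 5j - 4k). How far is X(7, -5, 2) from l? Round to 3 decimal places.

Taking (-8, -7, 4) on l with direction v = (-5, -5, -4): w = X − (-8, -7, 4) = (15, 2, -2), and w × v = (-18, 70, -65).
Distance = |w × v| / |v| = √9449 / √66 ≈ 11.965.

11.965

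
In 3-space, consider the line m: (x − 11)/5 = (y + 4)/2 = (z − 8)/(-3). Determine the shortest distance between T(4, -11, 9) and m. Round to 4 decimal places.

m has direction (5, 2, -3) through (11, -4, 8).
Taking (11, -4, 8) on m with direction v = (5, 2, -3): w = T − (11, -4, 8) = (-7, -7, 1), and w × v = (19, -16, 21).
Distance = |w × v| / |v| = √1058 / √38 ≈ 5.2766.

5.2766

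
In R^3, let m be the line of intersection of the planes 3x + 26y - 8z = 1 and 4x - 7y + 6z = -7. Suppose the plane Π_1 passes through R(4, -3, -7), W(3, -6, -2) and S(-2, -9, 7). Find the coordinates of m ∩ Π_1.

(5, -3, -8)

Direction of m: (3, 26, -8) × (4, -7, 6) = (100, -50, -125).
A point on m: solving the two plane equations with x = 1 gives (1, -1, -3).
RW = (-1, -3, 5), RS = (-6, -6, 14); a normal to Π_1 is RW × RS = (-12, -16, -12).
Using R: Π_1 has equation -12x - 16y - 12z = 84.
Substitute r = (1, -1, -3) + t(100, -50, -125) into the plane: 40 + 1100t = 84, so t = 1/25.
Intersection: (1, -1, -3) + (1/25)·(100, -50, -125) = (5, -3, -8).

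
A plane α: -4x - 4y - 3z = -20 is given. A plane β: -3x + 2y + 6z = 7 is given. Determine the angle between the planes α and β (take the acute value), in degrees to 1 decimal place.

cos θ = |n₁·n₂| / (|n₁||n₂|) = |-14| / (√41 · √49).
θ = arccos(0.31235) ≈ 71.8°.

71.8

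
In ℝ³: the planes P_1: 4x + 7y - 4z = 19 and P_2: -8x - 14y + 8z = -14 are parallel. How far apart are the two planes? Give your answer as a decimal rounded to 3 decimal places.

Rescale P_2 by 1/(-2): 4x + 7y - 4z = 7. Then distance = |19 − 7| / √81 ≈ 1.333.

1.333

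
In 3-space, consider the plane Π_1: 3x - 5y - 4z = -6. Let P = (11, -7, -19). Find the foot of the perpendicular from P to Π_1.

Foot = P − λn with λ = (n·P − d)/|n|² = (144 − (-6))/50 = 3.
Foot = (11, -7, -19) − 3·(3, -5, -4) = (2, 8, -7).

(2, 8, -7)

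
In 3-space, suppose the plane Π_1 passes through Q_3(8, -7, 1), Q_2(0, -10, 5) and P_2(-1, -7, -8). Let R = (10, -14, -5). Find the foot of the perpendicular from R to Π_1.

Q_3Q_2 = (-8, -3, 4), Q_3P_2 = (-9, 0, -9); a normal to Π_1 is Q_3Q_2 × Q_3P_2 = (27, -108, -27).
Using Q_3: Π_1 has equation 27x - 108y - 27z = 945.
Foot = R − λn with λ = (n·R − d)/|n|² = (1917 − 945)/13122 = 2/27.
Foot = (10, -14, -5) − (2/27)·(27, -108, -27) = (8, -6, -3).

(8, -6, -3)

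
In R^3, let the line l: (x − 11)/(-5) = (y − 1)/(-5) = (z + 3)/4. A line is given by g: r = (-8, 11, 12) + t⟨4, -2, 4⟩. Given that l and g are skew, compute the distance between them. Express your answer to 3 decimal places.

21.458

l has direction (-5, -5, 4) through (11, 1, -3).
Common perpendicular direction n = (-5, -5, 4) × (4, -2, 4) = (-12, 36, 30).
With w = (-8, 11, 12) − (11, 1, -3) = (-19, 10, 15), w · n = 1038.
Distance = |w · n| / |n| = |1038| / √2340 ≈ 21.458.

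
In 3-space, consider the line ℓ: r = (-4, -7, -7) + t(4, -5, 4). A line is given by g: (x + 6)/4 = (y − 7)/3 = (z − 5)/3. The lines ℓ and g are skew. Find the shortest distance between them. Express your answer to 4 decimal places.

g has direction (4, 3, 3) through (-6, 7, 5).
Common perpendicular direction n = (4, -5, 4) × (4, 3, 3) = (-27, 4, 32).
With w = (-6, 7, 5) − (-4, -7, -7) = (-2, 14, 12), w · n = 494.
Distance = |w · n| / |n| = |494| / √1769 ≈ 11.7453.

11.7453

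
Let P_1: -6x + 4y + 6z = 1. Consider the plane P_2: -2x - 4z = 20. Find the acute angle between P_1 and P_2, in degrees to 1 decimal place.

73.4

cos θ = |n₁·n₂| / (|n₁||n₂|) = |-12| / (√88 · √20).
θ = arccos(0.28604) ≈ 73.4°.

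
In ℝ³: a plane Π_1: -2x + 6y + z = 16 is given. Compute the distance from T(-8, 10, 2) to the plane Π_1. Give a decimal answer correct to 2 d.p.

n·T − d = (-2)·(-8) + (6)·(10) + (1)·(2) − 16 = 62; |n| = √41.
Distance = |62| / √41 = 62/√41 ≈ 9.68.

9.68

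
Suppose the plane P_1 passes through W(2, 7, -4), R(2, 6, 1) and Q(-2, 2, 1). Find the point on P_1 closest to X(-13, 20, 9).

WR = (0, -1, 5), WQ = (-4, -5, 5); a normal to P_1 is WR × WQ = (20, -20, -4).
Using W: P_1 has equation 20x - 20y - 4z = -84.
Foot = X − λn with λ = (n·X − d)/|n|² = (-696 − (-84))/816 = -3/4.
Foot = (-13, 20, 9) − (-3/4)·(20, -20, -4) = (2, 5, 6).

(2, 5, 6)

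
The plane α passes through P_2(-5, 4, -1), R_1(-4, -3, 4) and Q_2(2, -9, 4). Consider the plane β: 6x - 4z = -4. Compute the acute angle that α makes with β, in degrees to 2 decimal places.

84.85

P_2R_1 = (1, -7, 5), P_2Q_2 = (7, -13, 5); a normal to α is P_2R_1 × P_2Q_2 = (30, 30, 36).
Using P_2: α has equation 30x + 30y + 36z = -66.
cos θ = |n₁·n₂| / (|n₁||n₂|) = |36| / (√3096 · √52).
θ = arccos(0.08972) ≈ 84.85°.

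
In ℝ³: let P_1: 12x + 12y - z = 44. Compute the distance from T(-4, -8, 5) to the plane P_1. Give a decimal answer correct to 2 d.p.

n·T − d = (12)·(-4) + (12)·(-8) + (-1)·(5) − 44 = -193; |n| = √289.
Distance = |-193| / √289 = 193/√289 ≈ 11.35.

11.35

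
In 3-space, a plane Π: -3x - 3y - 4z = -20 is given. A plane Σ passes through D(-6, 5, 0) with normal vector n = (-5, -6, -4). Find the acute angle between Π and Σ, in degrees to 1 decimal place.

16.7

Σ: n·r = n·D gives -5x - 6y - 4z = 0.
cos θ = |n₁·n₂| / (|n₁||n₂|) = |49| / (√34 · √77).
θ = arccos(0.95766) ≈ 16.7°.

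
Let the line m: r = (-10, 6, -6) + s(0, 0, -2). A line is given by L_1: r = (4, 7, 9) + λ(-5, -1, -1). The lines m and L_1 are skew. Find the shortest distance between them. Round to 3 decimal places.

1.765

Common perpendicular direction n = (0, 0, -2) × (-5, -1, -1) = (-2, 10, 0).
With w = (4, 7, 9) − (-10, 6, -6) = (14, 1, 15), w · n = -18.
Distance = |w · n| / |n| = |-18| / √104 ≈ 1.765.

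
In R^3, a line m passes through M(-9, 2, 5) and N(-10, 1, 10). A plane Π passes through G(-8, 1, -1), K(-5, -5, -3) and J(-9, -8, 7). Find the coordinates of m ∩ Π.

A direction vector for m is N − M = (-1, -1, 5).
GK = (3, -6, -2), GJ = (-1, -9, 8); a normal to Π is GK × GJ = (-66, -22, -33).
Using G: Π has equation -66x - 22y - 33z = 539.
Substitute r = (-9, 2, 5) + t(-1, -1, 5) into the plane: 385 + (-77)t = 539, so t = -2.
Intersection: (-9, 2, 5) + (-2)·(-1, -1, 5) = (-7, 4, -5).

(-7, 4, -5)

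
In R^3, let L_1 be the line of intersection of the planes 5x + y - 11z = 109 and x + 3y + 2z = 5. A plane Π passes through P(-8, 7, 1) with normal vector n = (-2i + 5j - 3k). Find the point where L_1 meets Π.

Direction of L_1: (5, 1, -11) × (1, 3, 2) = (35, -21, 14).
A point on L_1: solving the two plane equations with x = -7 gives (-7, 12, -12).
Π: n·r = n·P gives -2x + 5y - 3z = 48.
Substitute r = (-7, 12, -12) + t(35, -21, 14) into the plane: 110 + (-217)t = 48, so t = 2/7.
Intersection: (-7, 12, -12) + (2/7)·(35, -21, 14) = (3, 6, -8).

(3, 6, -8)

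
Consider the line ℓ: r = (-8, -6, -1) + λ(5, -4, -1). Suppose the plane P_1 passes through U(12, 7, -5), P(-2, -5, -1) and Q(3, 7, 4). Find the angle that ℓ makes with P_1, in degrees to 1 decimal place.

UP = (-14, -12, 4), UQ = (-9, 0, 9); a normal to P_1 is UP × UQ = (-108, 90, -108).
Using U: P_1 has equation -108x + 90y - 108z = -126.
sin θ = |n·v| / (|n||v|) = |-792| / (√31428 · √42) = 0.68935.
θ ≈ 43.6°.

43.6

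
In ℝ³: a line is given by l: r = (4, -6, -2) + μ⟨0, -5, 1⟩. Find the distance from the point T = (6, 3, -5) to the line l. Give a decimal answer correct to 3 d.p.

Taking (4, -6, -2) on l with direction v = (0, -5, 1): w = T − (4, -6, -2) = (2, 9, -3), and w × v = (-6, -2, -10).
Distance = |w × v| / |v| = √140 / √26 ≈ 2.320.

2.320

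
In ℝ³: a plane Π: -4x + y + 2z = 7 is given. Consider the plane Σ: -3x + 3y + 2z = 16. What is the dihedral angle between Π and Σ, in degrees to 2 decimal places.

cos θ = |n₁·n₂| / (|n₁||n₂|) = |19| / (√21 · √22).
θ = arccos(0.88396) ≈ 27.88°.

27.88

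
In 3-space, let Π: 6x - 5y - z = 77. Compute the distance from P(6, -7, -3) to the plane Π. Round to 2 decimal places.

0.38

n·P − d = (6)·(6) + (-5)·(-7) + (-1)·(-3) − 77 = -3; |n| = √62.
Distance = |-3| / √62 = 3/√62 ≈ 0.38.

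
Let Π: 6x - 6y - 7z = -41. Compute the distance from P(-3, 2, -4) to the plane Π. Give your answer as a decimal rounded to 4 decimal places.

n·P − d = (6)·(-3) + (-6)·(2) + (-7)·(-4) − (-41) = 39; |n| = √121.
Distance = |39| / √121 = 39/√121 ≈ 3.5455.

3.5455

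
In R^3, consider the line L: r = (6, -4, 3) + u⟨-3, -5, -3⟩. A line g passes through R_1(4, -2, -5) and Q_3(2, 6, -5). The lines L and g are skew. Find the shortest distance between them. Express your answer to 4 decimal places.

A direction vector for g is Q_3 − R_1 = (-2, 8, 0).
Common perpendicular direction n = (-3, -5, -3) × (-2, 8, 0) = (24, 6, -34).
With w = (4, -2, -5) − (6, -4, 3) = (-2, 2, -8), w · n = 236.
Distance = |w · n| / |n| = |236| / √1768 ≈ 5.6127.

5.6127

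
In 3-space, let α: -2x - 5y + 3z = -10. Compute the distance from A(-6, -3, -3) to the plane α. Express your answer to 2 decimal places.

4.54

n·A − d = (-2)·(-6) + (-5)·(-3) + (3)·(-3) − (-10) = 28; |n| = √38.
Distance = |28| / √38 = 28/√38 ≈ 4.54.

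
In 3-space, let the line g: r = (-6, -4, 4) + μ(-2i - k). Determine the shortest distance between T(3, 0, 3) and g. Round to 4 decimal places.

6.3403

Taking (-6, -4, 4) on g with direction v = (-2, 0, -1): w = T − (-6, -4, 4) = (9, 4, -1), and w × v = (-4, 11, 8).
Distance = |w × v| / |v| = √201 / √5 ≈ 6.3403.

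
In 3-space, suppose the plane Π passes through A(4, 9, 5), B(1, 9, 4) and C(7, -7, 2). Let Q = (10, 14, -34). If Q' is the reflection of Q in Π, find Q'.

(-14, -4, 38)

AB = (-3, 0, -1), AC = (3, -16, -3); a normal to Π is AB × AC = (-16, -12, 48).
Using A: Π has equation -16x - 12y + 48z = 68.
λ = (n·Q − d)/|n|² = (-1960 − 68)/2704 = -3/4.
Reflection = Q − 2λn = (10, 14, -34) − (-3/2)·(-16, -12, 48) = (-14, -4, 38).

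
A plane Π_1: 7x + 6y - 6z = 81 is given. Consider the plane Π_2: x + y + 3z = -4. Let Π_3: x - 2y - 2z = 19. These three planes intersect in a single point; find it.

(9, -1, -4)

Solving the 3×3 linear system 7x + 6y - 6z = 81, x + y + 3z = -4, x - 2y - 2z = 19 (e.g. by elimination or Cramer's rule, determinant = 76) gives (9, -1, -4).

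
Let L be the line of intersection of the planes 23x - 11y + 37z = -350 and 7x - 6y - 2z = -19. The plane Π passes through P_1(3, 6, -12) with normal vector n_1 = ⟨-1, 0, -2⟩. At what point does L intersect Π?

Direction of L: (23, -11, 37) × (7, -6, -2) = (244, 305, -61).
A point on L: solving the two plane equations with x = -7 gives (-7, -3, -6).
Π: n_1·r = n_1·P_1 gives -x - 2z = 21.
Substitute r = (-7, -3, -6) + t(244, 305, -61) into the plane: 19 + (-122)t = 21, so t = -1/61.
Intersection: (-7, -3, -6) + (-1/61)·(244, 305, -61) = (-11, -8, -5).

(-11, -8, -5)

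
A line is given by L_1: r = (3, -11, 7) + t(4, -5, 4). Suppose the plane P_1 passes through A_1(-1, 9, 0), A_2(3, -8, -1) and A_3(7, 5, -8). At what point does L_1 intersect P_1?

A_1A_2 = (4, -17, -1), A_1A_3 = (8, -4, -8); a normal to P_1 is A_1A_2 × A_1A_3 = (132, 24, 120).
Using A_1: P_1 has equation 132x + 24y + 120z = 84.
Substitute r = (3, -11, 7) + t(4, -5, 4) into the plane: 972 + 888t = 84, so t = -1.
Intersection: (3, -11, 7) + (-1)·(4, -5, 4) = (-1, -6, 3).

(-1, -6, 3)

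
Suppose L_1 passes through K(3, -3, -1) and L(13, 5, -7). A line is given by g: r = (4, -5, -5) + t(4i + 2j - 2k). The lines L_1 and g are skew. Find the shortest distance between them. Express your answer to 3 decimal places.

A direction vector for L_1 is L − K = (10, 8, -6).
Common perpendicular direction n = (10, 8, -6) × (4, 2, -2) = (-4, -4, -12).
With w = (4, -5, -5) − (3, -3, -1) = (1, -2, -4), w · n = 52.
Distance = |w · n| / |n| = |52| / √176 ≈ 3.920.

3.920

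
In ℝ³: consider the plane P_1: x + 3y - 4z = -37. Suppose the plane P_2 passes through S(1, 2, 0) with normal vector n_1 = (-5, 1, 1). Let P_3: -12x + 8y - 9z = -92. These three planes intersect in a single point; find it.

(0, -7, 4)

P_2: n_1·r = n_1·S gives -5x + y + z = -3.
Solving the 3×3 linear system x + 3y - 4z = -37, -5x + y + z = -3, -12x + 8y - 9z = -92 (e.g. by elimination or Cramer's rule, determinant = -76) gives (0, -7, 4).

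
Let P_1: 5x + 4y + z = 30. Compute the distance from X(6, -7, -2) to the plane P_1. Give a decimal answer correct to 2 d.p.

n·X − d = (5)·(6) + (4)·(-7) + (1)·(-2) − 30 = -30; |n| = √42.
Distance = |-30| / √42 = 30/√42 ≈ 4.63.

4.63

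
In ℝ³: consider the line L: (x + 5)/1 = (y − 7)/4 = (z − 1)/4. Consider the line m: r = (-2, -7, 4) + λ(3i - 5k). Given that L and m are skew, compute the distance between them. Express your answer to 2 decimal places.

L has direction (1, 4, 4) through (-5, 7, 1).
Common perpendicular direction n = (1, 4, 4) × (3, 0, -5) = (-20, 17, -12).
With w = (-2, -7, 4) − (-5, 7, 1) = (3, -14, 3), w · n = -334.
Distance = |w · n| / |n| = |-334| / √833 ≈ 11.57.

11.57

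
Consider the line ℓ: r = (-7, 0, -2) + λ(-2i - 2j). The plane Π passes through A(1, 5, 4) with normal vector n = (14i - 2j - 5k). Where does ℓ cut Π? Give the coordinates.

Π: n·r = n·A gives 14x - 2y - 5z = -16.
Substitute r = (-7, 0, -2) + t(-2, -2, 0) into the plane: -88 + (-24)t = -16, so t = -3.
Intersection: (-7, 0, -2) + (-3)·(-2, -2, 0) = (-1, 6, -2).

(-1, 6, -2)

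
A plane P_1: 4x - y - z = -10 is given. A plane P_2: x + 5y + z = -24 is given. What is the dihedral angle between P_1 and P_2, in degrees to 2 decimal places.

84.79

cos θ = |n₁·n₂| / (|n₁||n₂|) = |-2| / (√18 · √27).
θ = arccos(0.09072) ≈ 84.79°.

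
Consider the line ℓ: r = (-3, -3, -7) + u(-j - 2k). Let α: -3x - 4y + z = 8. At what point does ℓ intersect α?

Substitute r = (-3, -3, -7) + t(0, -1, -2) into the plane: 14 + 2t = 8, so t = -3.
Intersection: (-3, -3, -7) + (-3)·(0, -1, -2) = (-3, 0, -1).

(-3, 0, -1)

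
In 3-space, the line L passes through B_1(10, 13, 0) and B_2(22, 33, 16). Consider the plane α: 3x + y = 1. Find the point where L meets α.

A direction vector for L is B_2 − B_1 = (12, 20, 16).
Substitute r = (10, 13, 0) + t(12, 20, 16) into the plane: 43 + 56t = 1, so t = -3/4.
Intersection: (10, 13, 0) + (-3/4)·(12, 20, 16) = (1, -2, -12).

(1, -2, -12)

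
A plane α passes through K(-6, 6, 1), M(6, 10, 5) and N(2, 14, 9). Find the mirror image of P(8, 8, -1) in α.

KM = (12, 4, 4), KN = (8, 8, 8); a normal to α is KM × KN = (0, -64, 64).
Using K: α has equation -64y + 64z = -320.
λ = (n·P − d)/|n|² = (-576 − (-320))/8192 = -1/32.
Reflection = P − 2λn = (8, 8, -1) − (-1/16)·(0, -64, 64) = (8, 4, 3).

(8, 4, 3)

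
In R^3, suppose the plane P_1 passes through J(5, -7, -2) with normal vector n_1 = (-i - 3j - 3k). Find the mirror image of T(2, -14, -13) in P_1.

(8, 4, 5)

P_1: n_1·r = n_1·J gives -x - 3y - 3z = 22.
λ = (n·T − d)/|n|² = (79 − 22)/19 = 3.
Reflection = T − 2λn = (2, -14, -13) − 6·(-1, -3, -3) = (8, 4, 5).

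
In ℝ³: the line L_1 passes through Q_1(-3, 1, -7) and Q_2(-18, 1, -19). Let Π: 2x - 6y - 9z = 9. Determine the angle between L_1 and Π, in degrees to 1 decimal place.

21.7

A direction vector for L_1 is Q_2 − Q_1 = (-15, 0, -12).
sin θ = |n·v| / (|n||v|) = |78| / (√121 · √369) = 0.36914.
θ ≈ 21.7°.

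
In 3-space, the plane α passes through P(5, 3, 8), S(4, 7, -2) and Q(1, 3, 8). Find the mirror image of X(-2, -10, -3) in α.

PS = (-1, 4, -10), PQ = (-4, 0, 0); a normal to α is PS × PQ = (0, 40, 16).
Using P: α has equation 40y + 16z = 248.
λ = (n·X − d)/|n|² = (-448 − 248)/1856 = -3/8.
Reflection = X − 2λn = (-2, -10, -3) − (-3/4)·(0, 40, 16) = (-2, 20, 9).

(-2, 20, 9)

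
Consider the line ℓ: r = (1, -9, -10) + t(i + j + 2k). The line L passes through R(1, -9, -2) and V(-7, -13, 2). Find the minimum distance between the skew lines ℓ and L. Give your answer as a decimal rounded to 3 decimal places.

1.352

A direction vector for L is V − R = (-8, -4, 4).
Common perpendicular direction n = (1, 1, 2) × (-8, -4, 4) = (12, -20, 4).
With w = (1, -9, -2) − (1, -9, -10) = (0, 0, 8), w · n = 32.
Distance = |w · n| / |n| = |32| / √560 ≈ 1.352.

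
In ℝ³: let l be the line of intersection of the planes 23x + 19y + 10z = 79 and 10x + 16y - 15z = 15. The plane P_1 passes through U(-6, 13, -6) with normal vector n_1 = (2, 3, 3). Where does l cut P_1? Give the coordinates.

Direction of l: (23, 19, 10) × (10, 16, -15) = (-445, 445, 178).
A point on l: solving the two plane equations with x = 23 gives (23, -20, -7).
P_1: n_1·r = n_1·U gives 2x + 3y + 3z = 9.
Substitute r = (23, -20, -7) + t(-445, 445, 178) into the plane: -35 + 979t = 9, so t = 4/89.
Intersection: (23, -20, -7) + (4/89)·(-445, 445, 178) = (3, 0, 1).

(3, 0, 1)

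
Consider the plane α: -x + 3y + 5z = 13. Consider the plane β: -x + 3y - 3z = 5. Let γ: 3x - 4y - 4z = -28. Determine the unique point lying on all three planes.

Solving the 3×3 linear system -x + 3y + 5z = 13, -x + 3y - 3z = 5, 3x - 4y - 4z = -28 (e.g. by elimination or Cramer's rule, determinant = -40) gives (-8, 0, 1).

(-8, 0, 1)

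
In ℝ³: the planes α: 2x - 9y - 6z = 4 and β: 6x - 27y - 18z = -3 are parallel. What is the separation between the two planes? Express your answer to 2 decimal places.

Rescale β by 1/3: 2x - 9y - 6z = -1. Then distance = |4 − (-1)| / √121 ≈ 0.45.

0.45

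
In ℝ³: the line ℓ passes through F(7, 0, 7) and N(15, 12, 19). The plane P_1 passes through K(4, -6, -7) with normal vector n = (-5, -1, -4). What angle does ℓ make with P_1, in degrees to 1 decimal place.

A direction vector for ℓ is N − F = (8, 12, 12).
P_1: n·r = n·K gives -5x - y - 4z = 14.
sin θ = |n·v| / (|n||v|) = |-100| / (√42 · √352) = 0.82244.
θ ≈ 55.3°.

55.3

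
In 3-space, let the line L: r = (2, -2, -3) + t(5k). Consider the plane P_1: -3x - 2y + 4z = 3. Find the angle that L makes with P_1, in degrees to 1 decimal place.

sin θ = |n·v| / (|n||v|) = |20| / (√29 · √25) = 0.74278.
θ ≈ 48.0°.

48.0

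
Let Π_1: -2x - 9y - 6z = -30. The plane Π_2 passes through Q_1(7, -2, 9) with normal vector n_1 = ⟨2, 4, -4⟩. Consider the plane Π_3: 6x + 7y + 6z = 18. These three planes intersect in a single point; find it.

Π_2: n_1·r = n_1·Q_1 gives 2x + 4y - 4z = -30.
Solving the 3×3 linear system -2x - 9y - 6z = -30, 2x + 4y - 4z = -30, 6x + 7y + 6z = 18 (e.g. by elimination or Cramer's rule, determinant = 280) gives (-3, 0, 6).

(-3, 0, 6)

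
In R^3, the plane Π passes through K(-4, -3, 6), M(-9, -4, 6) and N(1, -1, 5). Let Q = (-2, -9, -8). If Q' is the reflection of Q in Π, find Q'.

KM = (-5, -1, 0), KN = (5, 2, -1); a normal to Π is KM × KN = (1, -5, -5).
Using K: Π has equation x - 5y - 5z = -19.
λ = (n·Q − d)/|n|² = (83 − (-19))/51 = 2.
Reflection = Q − 2λn = (-2, -9, -8) − 4·(1, -5, -5) = (-6, 11, 12).

(-6, 11, 12)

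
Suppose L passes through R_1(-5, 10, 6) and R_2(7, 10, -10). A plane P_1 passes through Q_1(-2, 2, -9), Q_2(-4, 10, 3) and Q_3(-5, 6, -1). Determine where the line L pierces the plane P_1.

(1, 10, -2)

A direction vector for L is R_2 − R_1 = (12, 0, -16).
Q_1Q_2 = (-2, 8, 12), Q_1Q_3 = (-3, 4, 8); a normal to P_1 is Q_1Q_2 × Q_1Q_3 = (16, -20, 16).
Using Q_1: P_1 has equation 16x - 20y + 16z = -216.
Substitute r = (-5, 10, 6) + t(12, 0, -16) into the plane: -184 + (-64)t = -216, so t = 1/2.
Intersection: (-5, 10, 6) + (1/2)·(12, 0, -16) = (1, 10, -2).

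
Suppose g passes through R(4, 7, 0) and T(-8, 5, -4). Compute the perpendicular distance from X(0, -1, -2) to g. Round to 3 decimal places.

7.238

A direction vector for g is T − R = (-12, -2, -4).
Taking (4, 7, 0) on g with direction v = (-12, -2, -4): w = X − (4, 7, 0) = (-4, -8, -2), and w × v = (28, 8, -88).
Distance = |w × v| / |v| = √8592 / √164 ≈ 7.238.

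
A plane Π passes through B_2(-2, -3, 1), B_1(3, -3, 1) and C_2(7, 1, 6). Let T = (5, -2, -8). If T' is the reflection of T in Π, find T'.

B_2B_1 = (5, 0, 0), B_2C_2 = (9, 4, 5); a normal to Π is B_2B_1 × B_2C_2 = (0, -25, 20).
Using B_2: Π has equation -25y + 20z = 95.
λ = (n·T − d)/|n|² = (-110 − 95)/1025 = -1/5.
Reflection = T − 2λn = (5, -2, -8) − (-2/5)·(0, -25, 20) = (5, -12, 0).

(5, -12, 0)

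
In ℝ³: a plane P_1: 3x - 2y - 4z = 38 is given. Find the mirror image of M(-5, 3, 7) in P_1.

(13, -9, -17)

λ = (n·M − d)/|n|² = (-49 − 38)/29 = -3.
Reflection = M − 2λn = (-5, 3, 7) − (-6)·(3, -2, -4) = (13, -9, -17).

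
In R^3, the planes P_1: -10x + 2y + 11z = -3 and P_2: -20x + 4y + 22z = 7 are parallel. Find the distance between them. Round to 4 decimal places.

0.4333

Rescale P_2 by 1/2: -10x + 2y + 11z = 7/2. Then distance = |-3 − (7/2)| / √225 ≈ 0.4333.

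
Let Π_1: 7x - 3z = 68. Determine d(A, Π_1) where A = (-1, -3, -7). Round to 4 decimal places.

n·A − d = (7)·(-1) + (0)·(-3) + (-3)·(-7) − 68 = -54; |n| = √58.
Distance = |-54| / √58 = 54/√58 ≈ 7.0905.

7.0905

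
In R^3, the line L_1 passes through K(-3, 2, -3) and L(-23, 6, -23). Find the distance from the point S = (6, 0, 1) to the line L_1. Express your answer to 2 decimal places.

A direction vector for L_1 is L − K = (-20, 4, -20).
Taking (-3, 2, -3) on L_1 with direction v = (-20, 4, -20): w = S − (-3, 2, -3) = (9, -2, 4), and w × v = (24, 100, -4).
Distance = |w × v| / |v| = √10592 / √816 ≈ 3.60.

3.60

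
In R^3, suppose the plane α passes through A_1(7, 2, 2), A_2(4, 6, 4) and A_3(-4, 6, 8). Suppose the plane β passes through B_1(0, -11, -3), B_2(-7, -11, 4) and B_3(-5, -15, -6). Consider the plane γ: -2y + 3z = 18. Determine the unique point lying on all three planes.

(5, -6, 2)

A_1A_2 = (-3, 4, 2), A_1A_3 = (-11, 4, 6); a normal to α is A_1A_2 × A_1A_3 = (16, -4, 32).
Using A_1: α has equation 16x - 4y + 32z = 168.
B_1B_2 = (-7, 0, 7), B_1B_3 = (-5, -4, -3); a normal to β is B_1B_2 × B_1B_3 = (28, -56, 28).
Using B_1: β has equation 28x - 56y + 28z = 532.
Solving the 3×3 linear system 16x - 4y + 32z = 168, 28x - 56y + 28z = 532, -2y + 3z = 18 (e.g. by elimination or Cramer's rule, determinant = -3248) gives (5, -6, 2).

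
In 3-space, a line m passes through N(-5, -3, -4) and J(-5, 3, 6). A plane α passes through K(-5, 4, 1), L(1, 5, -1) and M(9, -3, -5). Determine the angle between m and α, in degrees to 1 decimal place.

47.0

A direction vector for m is J − N = (0, 6, 10).
KL = (6, 1, -2), KM = (14, -7, -6); a normal to α is KL × KM = (-20, 8, -56).
Using K: α has equation -20x + 8y - 56z = 76.
sin θ = |n·v| / (|n||v|) = |-512| / (√3600 · √136) = 0.73173.
θ ≈ 47.0°.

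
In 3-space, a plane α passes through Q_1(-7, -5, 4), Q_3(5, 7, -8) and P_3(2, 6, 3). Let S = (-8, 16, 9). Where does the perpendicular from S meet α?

(2, 8, 11)

Q_1Q_3 = (12, 12, -12), Q_1P_3 = (9, 11, -1); a normal to α is Q_1Q_3 × Q_1P_3 = (120, -96, 24).
Using Q_1: α has equation 120x - 96y + 24z = -264.
Foot = S − λn with λ = (n·S − d)/|n|² = (-2280 − (-264))/24192 = -1/12.
Foot = (-8, 16, 9) − (-1/12)·(120, -96, 24) = (2, 8, 11).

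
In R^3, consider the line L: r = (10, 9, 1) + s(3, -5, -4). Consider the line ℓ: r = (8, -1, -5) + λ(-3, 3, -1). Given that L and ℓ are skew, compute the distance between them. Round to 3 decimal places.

6.311

Common perpendicular direction n = (3, -5, -4) × (-3, 3, -1) = (17, 15, -6).
With w = (8, -1, -5) − (10, 9, 1) = (-2, -10, -6), w · n = -148.
Distance = |w · n| / |n| = |-148| / √550 ≈ 6.311.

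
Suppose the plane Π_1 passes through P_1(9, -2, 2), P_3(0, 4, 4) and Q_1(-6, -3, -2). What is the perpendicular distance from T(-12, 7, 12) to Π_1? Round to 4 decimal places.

P_1P_3 = (-9, 6, 2), P_1Q_1 = (-15, -1, -4); a normal to Π_1 is P_1P_3 × P_1Q_1 = (-22, -66, 99).
Using P_1: Π_1 has equation -22x - 66y + 99z = 132.
n·T − d = (-22)·(-12) + (-66)·(7) + (99)·(12) − 132 = 858; |n| = √14641.
Distance = |858| / √14641 = 858/√14641 ≈ 7.0909.

7.0909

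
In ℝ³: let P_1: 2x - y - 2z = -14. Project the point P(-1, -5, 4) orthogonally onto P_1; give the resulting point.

Foot = P − λn with λ = (n·P − d)/|n|² = (-5 − (-14))/9 = 1.
Foot = (-1, -5, 4) − 1·(2, -1, -2) = (-3, -4, 6).

(-3, -4, 6)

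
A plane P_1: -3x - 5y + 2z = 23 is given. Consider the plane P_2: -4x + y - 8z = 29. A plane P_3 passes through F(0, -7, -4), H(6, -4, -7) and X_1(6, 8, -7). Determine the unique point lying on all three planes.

FH = (6, 3, -3), FX_1 = (6, 15, -3); a normal to P_3 is FH × FX_1 = (36, 0, 72).
Using F: P_3 has equation 36x + 72z = -288.
Solving the 3×3 linear system -3x - 5y + 2z = 23, -4x + y - 8z = 29, 36x + 72z = -288 (e.g. by elimination or Cramer's rule, determinant = -288) gives (-4, -3, -2).

(-4, -3, -2)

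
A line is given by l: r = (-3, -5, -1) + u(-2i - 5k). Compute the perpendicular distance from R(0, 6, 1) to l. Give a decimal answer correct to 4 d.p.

Taking (-3, -5, -1) on l with direction v = (-2, 0, -5): w = R − (-3, -5, -1) = (3, 11, 2), and w × v = (-55, 11, 22).
Distance = |w × v| / |v| = √3630 / √29 ≈ 11.1880.

11.1880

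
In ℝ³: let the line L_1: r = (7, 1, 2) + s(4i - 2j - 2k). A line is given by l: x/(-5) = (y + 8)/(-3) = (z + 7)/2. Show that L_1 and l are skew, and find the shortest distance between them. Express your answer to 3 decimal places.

10.310

l has direction (-5, -3, 2) through (0, -8, -7).
Common perpendicular direction n = (4, -2, -2) × (-5, -3, 2) = (-10, 2, -22).
With w = (0, -8, -7) − (7, 1, 2) = (-7, -9, -9), w · n = 250.
Since n ≠ 0 the lines are not parallel, and w · n = 250 ≠ 0 so they do not intersect; hence they are skew.
Distance = |w · n| / |n| = |250| / √588 ≈ 10.310.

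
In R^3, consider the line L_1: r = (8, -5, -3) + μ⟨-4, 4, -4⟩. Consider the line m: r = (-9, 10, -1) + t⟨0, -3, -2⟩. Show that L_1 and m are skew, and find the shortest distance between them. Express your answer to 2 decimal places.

Common perpendicular direction n = (-4, 4, -4) × (0, -3, -2) = (-20, -8, 12).
With w = (-9, 10, -1) − (8, -5, -3) = (-17, 15, 2), w · n = 244.
Since n ≠ 0 the lines are not parallel, and w · n = 244 ≠ 0 so they do not intersect; hence they are skew.
Distance = |w · n| / |n| = |244| / √608 ≈ 9.90.

9.90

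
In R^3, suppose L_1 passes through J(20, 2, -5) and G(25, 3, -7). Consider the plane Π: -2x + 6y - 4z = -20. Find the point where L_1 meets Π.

A direction vector for L_1 is G − J = (5, 1, -2).
Substitute r = (20, 2, -5) + t(5, 1, -2) into the plane: -8 + 4t = -20, so t = -3.
Intersection: (20, 2, -5) + (-3)·(5, 1, -2) = (5, -1, 1).

(5, -1, 1)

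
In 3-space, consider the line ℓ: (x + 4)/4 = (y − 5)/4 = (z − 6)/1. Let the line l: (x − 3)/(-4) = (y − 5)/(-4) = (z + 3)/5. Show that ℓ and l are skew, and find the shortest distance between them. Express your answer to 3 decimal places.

ℓ has direction (4, 4, 1) through (-4, 5, 6).
l has direction (-4, -4, 5) through (3, 5, -3).
Common perpendicular direction n = (4, 4, 1) × (-4, -4, 5) = (24, -24, 0).
With w = (3, 5, -3) − (-4, 5, 6) = (7, 0, -9), w · n = 168.
Since n ≠ 0 the lines are not parallel, and w · n = 168 ≠ 0 so they do not intersect; hence they are skew.
Distance = |w · n| / |n| = |168| / √1152 ≈ 4.950.

4.950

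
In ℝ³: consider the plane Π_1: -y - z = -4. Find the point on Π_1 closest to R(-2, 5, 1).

Foot = R − λn with λ = (n·R − d)/|n|² = (-6 − (-4))/2 = -1.
Foot = (-2, 5, 1) − (-1)·(0, -1, -1) = (-2, 4, 0).

(-2, 4, 0)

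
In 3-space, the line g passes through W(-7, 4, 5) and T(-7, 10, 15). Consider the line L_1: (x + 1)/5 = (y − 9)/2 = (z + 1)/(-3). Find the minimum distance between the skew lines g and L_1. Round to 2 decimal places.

2.90

A direction vector for g is T − W = (0, 6, 10).
L_1 has direction (5, 2, -3) through (-1, 9, -1).
Common perpendicular direction n = (0, 6, 10) × (5, 2, -3) = (-38, 50, -30).
With w = (-1, 9, -1) − (-7, 4, 5) = (6, 5, -6), w · n = 202.
Distance = |w · n| / |n| = |202| / √4844 ≈ 2.90.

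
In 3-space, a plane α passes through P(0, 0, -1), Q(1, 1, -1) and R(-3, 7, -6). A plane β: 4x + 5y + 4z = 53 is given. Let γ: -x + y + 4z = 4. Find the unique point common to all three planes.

(9, 1, 3)

PQ = (1, 1, 0), PR = (-3, 7, -5); a normal to α is PQ × PR = (-5, 5, 10).
Using P: α has equation -5x + 5y + 10z = -10.
Solving the 3×3 linear system -5x + 5y + 10z = -10, 4x + 5y + 4z = 53, -x + y + 4z = 4 (e.g. by elimination or Cramer's rule, determinant = -90) gives (9, 1, 3).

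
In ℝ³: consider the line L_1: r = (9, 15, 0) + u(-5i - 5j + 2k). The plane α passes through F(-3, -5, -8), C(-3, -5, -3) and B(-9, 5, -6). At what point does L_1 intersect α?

FC = (0, 0, 5), FB = (-6, 10, 2); a normal to α is FC × FB = (-50, -30, 0).
Using F: α has equation -50x - 30y = 300.
Substitute r = (9, 15, 0) + t(-5, -5, 2) into the plane: -900 + 400t = 300, so t = 3.
Intersection: (9, 15, 0) + 3·(-5, -5, 2) = (-6, 0, 6).

(-6, 0, 6)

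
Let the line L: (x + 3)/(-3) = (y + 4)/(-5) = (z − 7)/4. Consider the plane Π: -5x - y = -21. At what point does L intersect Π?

(3, 6, -1)

L has direction (-3, -5, 4) through (-3, -4, 7).
Substitute r = (-3, -4, 7) + t(-3, -5, 4) into the plane: 19 + 20t = -21, so t = -2.
Intersection: (-3, -4, 7) + (-2)·(-3, -5, 4) = (3, 6, -1).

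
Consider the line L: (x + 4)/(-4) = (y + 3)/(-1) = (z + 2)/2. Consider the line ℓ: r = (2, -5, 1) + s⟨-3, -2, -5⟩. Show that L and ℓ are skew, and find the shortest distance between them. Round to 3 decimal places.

L has direction (-4, -1, 2) through (-4, -3, -2).
Common perpendicular direction n = (-4, -1, 2) × (-3, -2, -5) = (9, -26, 5).
With w = (2, -5, 1) − (-4, -3, -2) = (6, -2, 3), w · n = 121.
Since n ≠ 0 the lines are not parallel, and w · n = 121 ≠ 0 so they do not intersect; hence they are skew.
Distance = |w · n| / |n| = |121| / √782 ≈ 4.327.

4.327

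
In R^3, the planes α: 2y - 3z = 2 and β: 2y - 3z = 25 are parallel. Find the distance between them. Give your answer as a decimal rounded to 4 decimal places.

6.3791

Same normal n = (0, 2, -3) with |n| = √13; distance = |2 − 25| / |n| = 23/√13 ≈ 6.3791.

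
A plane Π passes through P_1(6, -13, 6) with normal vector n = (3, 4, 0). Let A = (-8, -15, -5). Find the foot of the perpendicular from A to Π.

Π: n·r = n·P_1 gives 3x + 4y = -34.
Foot = A − λn with λ = (n·A − d)/|n|² = (-84 − (-34))/25 = -2.
Foot = (-8, -15, -5) − (-2)·(3, 4, 0) = (-2, -7, -5).

(-2, -7, -5)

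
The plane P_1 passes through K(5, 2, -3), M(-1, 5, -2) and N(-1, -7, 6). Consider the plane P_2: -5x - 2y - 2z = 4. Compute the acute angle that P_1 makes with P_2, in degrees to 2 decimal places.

38.73

KM = (-6, 3, 1), KN = (-6, -9, 9); a normal to P_1 is KM × KN = (36, 48, 72).
Using K: P_1 has equation 36x + 48y + 72z = 60.
cos θ = |n₁·n₂| / (|n₁||n₂|) = |-420| / (√8784 · √33).
θ = arccos(0.78009) ≈ 38.73°.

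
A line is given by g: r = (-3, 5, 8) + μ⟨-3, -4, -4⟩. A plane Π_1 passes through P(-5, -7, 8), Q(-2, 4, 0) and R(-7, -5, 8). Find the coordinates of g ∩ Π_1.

(-6, 1, 4)

PQ = (3, 11, -8), PR = (-2, 2, 0); a normal to Π_1 is PQ × PR = (16, 16, 28).
Using P: Π_1 has equation 16x + 16y + 28z = 32.
Substitute r = (-3, 5, 8) + t(-3, -4, -4) into the plane: 256 + (-224)t = 32, so t = 1.
Intersection: (-3, 5, 8) + 1·(-3, -4, -4) = (-6, 1, 4).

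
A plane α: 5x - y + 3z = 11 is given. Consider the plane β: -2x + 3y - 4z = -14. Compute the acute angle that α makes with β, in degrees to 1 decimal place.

cos θ = |n₁·n₂| / (|n₁||n₂|) = |-25| / (√35 · √29).
θ = arccos(0.78471) ≈ 38.3°.

38.3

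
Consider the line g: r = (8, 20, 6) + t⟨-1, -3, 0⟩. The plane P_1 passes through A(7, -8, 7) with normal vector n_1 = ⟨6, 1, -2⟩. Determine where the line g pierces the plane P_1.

(4, 8, 6)

P_1: n_1·r = n_1·A gives 6x + y - 2z = 20.
Substitute r = (8, 20, 6) + t(-1, -3, 0) into the plane: 56 + (-9)t = 20, so t = 4.
Intersection: (8, 20, 6) + 4·(-1, -3, 0) = (4, 8, 6).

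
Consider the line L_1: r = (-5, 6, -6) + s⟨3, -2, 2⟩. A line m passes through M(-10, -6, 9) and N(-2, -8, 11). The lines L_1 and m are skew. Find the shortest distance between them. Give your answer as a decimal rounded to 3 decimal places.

2.121

A direction vector for m is N − M = (8, -2, 2).
Common perpendicular direction n = (3, -2, 2) × (8, -2, 2) = (0, 10, 10).
With w = (-10, -6, 9) − (-5, 6, -6) = (-5, -12, 15), w · n = 30.
Distance = |w · n| / |n| = |30| / √200 ≈ 2.121.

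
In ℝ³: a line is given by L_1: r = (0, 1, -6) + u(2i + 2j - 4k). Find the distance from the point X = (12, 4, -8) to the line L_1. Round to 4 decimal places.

9.8404

Taking (0, 1, -6) on L_1 with direction v = (2, 2, -4): w = X − (0, 1, -6) = (12, 3, -2), and w × v = (-8, 44, 18).
Distance = |w × v| / |v| = √2324 / √24 ≈ 9.8404.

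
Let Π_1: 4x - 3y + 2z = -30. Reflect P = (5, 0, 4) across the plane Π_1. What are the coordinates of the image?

(-11, 12, -4)

λ = (n·P − d)/|n|² = (28 − (-30))/29 = 2.
Reflection = P − 2λn = (5, 0, 4) − 4·(4, -3, 2) = (-11, 12, -4).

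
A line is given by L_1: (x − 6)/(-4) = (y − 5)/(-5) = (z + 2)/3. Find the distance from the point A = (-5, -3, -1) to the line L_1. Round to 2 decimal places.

L_1 has direction (-4, -5, 3) through (6, 5, -2).
Taking (6, 5, -2) on L_1 with direction v = (-4, -5, 3): w = A − (6, 5, -2) = (-11, -8, 1), and w × v = (-19, 29, 23).
Distance = |w × v| / |v| = √1731 / √50 ≈ 5.88.

5.88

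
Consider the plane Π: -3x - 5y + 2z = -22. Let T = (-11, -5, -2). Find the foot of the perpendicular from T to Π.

Foot = T − λn with λ = (n·T − d)/|n|² = (54 − (-22))/38 = 2.
Foot = (-11, -5, -2) − 2·(-3, -5, 2) = (-5, 5, -6).

(-5, 5, -6)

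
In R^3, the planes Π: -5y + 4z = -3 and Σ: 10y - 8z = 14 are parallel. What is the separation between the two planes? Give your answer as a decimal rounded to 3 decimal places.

Rescale Σ by 1/(-2): -5y + 4z = -7. Then distance = |-3 − (-7)| / √41 ≈ 0.625.

0.625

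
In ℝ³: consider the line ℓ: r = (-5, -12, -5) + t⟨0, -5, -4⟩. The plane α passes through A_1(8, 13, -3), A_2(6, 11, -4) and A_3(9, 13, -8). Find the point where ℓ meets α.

A_1A_2 = (-2, -2, -1), A_1A_3 = (1, 0, -5); a normal to α is A_1A_2 × A_1A_3 = (10, -11, 2).
Using A_1: α has equation 10x - 11y + 2z = -69.
Substitute r = (-5, -12, -5) + t(0, -5, -4) into the plane: 72 + 47t = -69, so t = -3.
Intersection: (-5, -12, -5) + (-3)·(0, -5, -4) = (-5, 3, 7).

(-5, 3, 7)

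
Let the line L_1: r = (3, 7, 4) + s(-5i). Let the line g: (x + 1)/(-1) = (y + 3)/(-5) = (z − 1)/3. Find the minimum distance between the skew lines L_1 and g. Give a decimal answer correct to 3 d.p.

g has direction (-1, -5, 3) through (-1, -3, 1).
Common perpendicular direction n = (-5, 0, 0) × (-1, -5, 3) = (0, 15, 25).
With w = (-1, -3, 1) − (3, 7, 4) = (-4, -10, -3), w · n = -225.
Distance = |w · n| / |n| = |-225| / √850 ≈ 7.717.

7.717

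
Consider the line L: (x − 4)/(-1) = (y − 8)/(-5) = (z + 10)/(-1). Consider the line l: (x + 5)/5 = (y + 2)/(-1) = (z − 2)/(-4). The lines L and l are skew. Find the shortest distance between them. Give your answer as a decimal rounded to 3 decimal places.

L has direction (-1, -5, -1) through (4, 8, -10).
l has direction (5, -1, -4) through (-5, -2, 2).
Common perpendicular direction n = (-1, -5, -1) × (5, -1, -4) = (19, -9, 26).
With w = (-5, -2, 2) − (4, 8, -10) = (-9, -10, 12), w · n = 231.
Distance = |w · n| / |n| = |231| / √1118 ≈ 6.909.

6.909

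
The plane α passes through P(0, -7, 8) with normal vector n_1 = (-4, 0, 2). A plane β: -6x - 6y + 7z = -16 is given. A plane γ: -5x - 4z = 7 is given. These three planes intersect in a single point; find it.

(-3, 8, 2)

α: n_1·r = n_1·P gives -4x + 2z = 16.
Solving the 3×3 linear system -4x + 2z = 16, -6x - 6y + 7z = -16, -5x - 4z = 7 (e.g. by elimination or Cramer's rule, determinant = -156) gives (-3, 8, 2).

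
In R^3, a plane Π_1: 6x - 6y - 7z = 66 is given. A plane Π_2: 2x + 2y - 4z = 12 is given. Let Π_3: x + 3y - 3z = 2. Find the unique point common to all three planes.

(-1, -5, -6)

Solving the 3×3 linear system 6x - 6y - 7z = 66, 2x + 2y - 4z = 12, x + 3y - 3z = 2 (e.g. by elimination or Cramer's rule, determinant = -4) gives (-1, -5, -6).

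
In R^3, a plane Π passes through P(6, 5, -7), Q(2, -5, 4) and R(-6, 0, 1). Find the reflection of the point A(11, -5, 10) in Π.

PQ = (-4, -10, 11), PR = (-12, -5, 8); a normal to Π is PQ × PR = (-25, -100, -100).
Using P: Π has equation -25x - 100y - 100z = 50.
λ = (n·A − d)/|n|² = (-775 − 50)/20625 = -1/25.
Reflection = A − 2λn = (11, -5, 10) − (-2/25)·(-25, -100, -100) = (9, -13, 2).

(9, -13, 2)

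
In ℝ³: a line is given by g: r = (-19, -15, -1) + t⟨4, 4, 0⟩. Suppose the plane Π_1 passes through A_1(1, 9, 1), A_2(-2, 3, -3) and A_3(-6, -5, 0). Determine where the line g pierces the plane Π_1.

A_1A_2 = (-3, -6, -4), A_1A_3 = (-7, -14, -1); a normal to Π_1 is A_1A_2 × A_1A_3 = (-50, 25, 0).
Using A_1: Π_1 has equation -50x + 25y = 175.
Substitute r = (-19, -15, -1) + t(4, 4, 0) into the plane: 575 + (-100)t = 175, so t = 4.
Intersection: (-19, -15, -1) + 4·(4, 4, 0) = (-3, 1, -1).

(-3, 1, -1)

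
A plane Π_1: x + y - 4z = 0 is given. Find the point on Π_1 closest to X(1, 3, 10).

(3, 5, 2)

Foot = X − λn with λ = (n·X − d)/|n|² = (-36 − 0)/18 = -2.
Foot = (1, 3, 10) − (-2)·(1, 1, -4) = (3, 5, 2).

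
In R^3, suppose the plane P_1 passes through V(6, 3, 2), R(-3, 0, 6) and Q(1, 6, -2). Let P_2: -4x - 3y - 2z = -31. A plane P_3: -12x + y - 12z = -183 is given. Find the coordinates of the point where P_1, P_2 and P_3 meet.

(5, -3, 10)

VR = (-9, -3, 4), VQ = (-5, 3, -4); a normal to P_1 is VR × VQ = (0, -56, -42).
Using V: P_1 has equation -56y - 42z = -252.
Solving the 3×3 linear system -56y - 42z = -252, -4x - 3y - 2z = -31, -12x + y - 12z = -183 (e.g. by elimination or Cramer's rule, determinant = 3024) gives (5, -3, 10).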